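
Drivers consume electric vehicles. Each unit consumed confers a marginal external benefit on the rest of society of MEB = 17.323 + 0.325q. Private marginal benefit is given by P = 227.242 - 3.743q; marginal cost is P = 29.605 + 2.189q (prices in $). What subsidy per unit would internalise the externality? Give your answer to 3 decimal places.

Social marginal benefit = demand + MEB = 244.565 - 3.418q.
Set SMB = MC: 244.565 - 3.418q = 29.605 + 2.189q → q* = 38.3378.
The Pigouvian subsidy equals MEB at q*: 17.323 + 0.325×38.3378 = 29.7828.

subsidy = $29.783 per unit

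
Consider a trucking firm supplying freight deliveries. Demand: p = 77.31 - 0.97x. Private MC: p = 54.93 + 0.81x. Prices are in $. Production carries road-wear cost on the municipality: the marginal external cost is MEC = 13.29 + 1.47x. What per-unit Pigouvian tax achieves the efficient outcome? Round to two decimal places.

tax = $17.40 per unit

Social marginal cost = private MC + MEC = 68.22 + 2.28x.
Set SMC = demand: 68.22 + 2.28x = 77.31 - 0.97x → x* = 2.7969.
The Pigouvian tax equals MEC at x*: 13.29 + 1.47×2.7969 = 17.4014.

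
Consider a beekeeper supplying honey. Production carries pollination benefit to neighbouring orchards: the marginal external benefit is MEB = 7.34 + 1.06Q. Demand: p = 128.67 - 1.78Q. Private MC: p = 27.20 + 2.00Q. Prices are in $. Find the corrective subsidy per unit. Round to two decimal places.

Social marginal cost = private MC − MEB = 19.86 + 0.94Q.
Set SMC = demand: 19.86 + 0.94Q = 128.67 - 1.78Q → Q* = 40.0037.
The Pigouvian subsidy equals MEB at Q*: 7.34 + 1.06×40.0037 = 49.7439.

subsidy = $49.74 per unit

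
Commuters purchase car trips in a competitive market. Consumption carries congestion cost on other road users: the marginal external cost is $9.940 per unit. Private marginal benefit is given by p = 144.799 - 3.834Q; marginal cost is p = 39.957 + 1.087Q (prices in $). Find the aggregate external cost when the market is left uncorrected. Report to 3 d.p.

Market equilibrium (private): 39.957 + 1.087Q = 144.799 - 3.834Q → Q_m = 21.3050.
Total external cost = MEC × Q_m = 9.940 × 21.3050 = 211.7717.

$211.772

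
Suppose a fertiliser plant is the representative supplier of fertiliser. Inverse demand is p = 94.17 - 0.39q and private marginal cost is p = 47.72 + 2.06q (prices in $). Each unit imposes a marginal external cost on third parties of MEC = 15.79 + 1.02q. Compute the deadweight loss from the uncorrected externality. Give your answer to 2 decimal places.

DWL = $177.81

Market equilibrium (private): 47.72 + 2.06q = 94.17 - 0.39q → q_m = 18.9592.
Social marginal cost = private MC + MEC = 63.51 + 3.08q.
Set SMC = demand: 63.51 + 3.08q = 94.17 - 0.39q → q* = 8.8357.
The loss is the area between SMC and demand from q* to q_m; with linear curves that's a triangle of height MEC(q_m).
DWL = ½ × 10.1235 × 35.1284 = 177.8112.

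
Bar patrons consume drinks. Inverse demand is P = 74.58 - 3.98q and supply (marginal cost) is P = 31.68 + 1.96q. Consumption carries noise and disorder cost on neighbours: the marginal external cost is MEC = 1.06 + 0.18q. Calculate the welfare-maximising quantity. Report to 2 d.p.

q* = 6.84

Social marginal benefit = demand − MEC = 73.52 - 4.16q.
Set SMB = MC: 73.52 - 4.16q = 31.68 + 1.96q → q* = 6.8366.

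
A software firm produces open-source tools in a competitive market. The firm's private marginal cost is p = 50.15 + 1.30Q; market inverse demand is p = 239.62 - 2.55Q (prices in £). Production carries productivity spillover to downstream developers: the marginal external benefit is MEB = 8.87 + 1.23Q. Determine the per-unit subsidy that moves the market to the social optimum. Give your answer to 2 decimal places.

Social marginal cost = private MC − MEB = 41.28 + 0.07Q.
Set SMC = demand: 41.28 + 0.07Q = 239.62 - 2.55Q → Q* = 75.7023.
The Pigouvian subsidy equals MEB at Q*: 8.87 + 1.23×75.7023 = 101.9838.

subsidy = £101.98 per unit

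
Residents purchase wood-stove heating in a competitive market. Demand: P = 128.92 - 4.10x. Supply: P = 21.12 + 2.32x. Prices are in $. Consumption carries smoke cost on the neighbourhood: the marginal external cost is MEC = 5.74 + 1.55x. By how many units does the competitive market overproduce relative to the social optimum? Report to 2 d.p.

3.99 units

Market equilibrium (private): 21.12 + 2.32x = 128.92 - 4.10x → x_m = 16.7913.
Social marginal benefit = demand − MEC = 123.18 - 5.65x.
Set SMB = MC: 123.18 - 5.65x = 21.12 + 2.32x → x* = 12.8055.
Gap = |16.7913 − 12.8055| = 3.9858.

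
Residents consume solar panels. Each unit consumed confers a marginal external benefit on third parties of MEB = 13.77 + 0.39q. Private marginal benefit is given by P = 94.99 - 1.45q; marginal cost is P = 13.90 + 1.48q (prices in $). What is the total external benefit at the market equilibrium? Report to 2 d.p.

$530.46

Market equilibrium (private): 13.90 + 1.48q = 94.99 - 1.45q → q_m = 27.6758.
Total external benefit = ∫₀^{q_m} (13.77 + 0.39q) dq = 13.77×27.6758 + ½×0.39×27.6758² = 530.4560.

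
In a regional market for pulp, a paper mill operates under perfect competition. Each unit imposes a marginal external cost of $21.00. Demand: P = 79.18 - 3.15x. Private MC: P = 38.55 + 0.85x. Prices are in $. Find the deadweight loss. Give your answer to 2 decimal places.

Market equilibrium (private): 38.55 + 0.85x = 79.18 - 3.15x → x_m = 10.1575.
Social marginal cost = private MC + MEC = 59.55 + 0.85x.
Set SMC = demand: 59.55 + 0.85x = 79.18 - 3.15x → x* = 4.9075.
Between x* and x_m the wedge SMC − demand runs linearly from 0 to MEC(x_m), so the loss is a triangle.
DWL = ½ × 5.2500 × 21.0000 = 55.1250.

DWL = $55.13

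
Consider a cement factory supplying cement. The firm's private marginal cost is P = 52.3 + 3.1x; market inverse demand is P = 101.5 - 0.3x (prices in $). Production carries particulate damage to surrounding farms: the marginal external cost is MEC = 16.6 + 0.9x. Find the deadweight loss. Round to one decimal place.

Market equilibrium (private): 52.3 + 3.1x = 101.5 - 0.3x → x_m = 14.4706.
Social marginal cost = private MC + MEC = 68.9 + 4.0x.
Set SMC = demand: 68.9 + 4.0x = 101.5 - 0.3x → x* = 7.5814.
Between x* and x_m the wedge SMC − demand runs linearly from 0 to MEC(x_m), so the loss is a triangle.
DWL = ½ × 6.8892 × 29.6235 = 102.0411.

DWL = $102.0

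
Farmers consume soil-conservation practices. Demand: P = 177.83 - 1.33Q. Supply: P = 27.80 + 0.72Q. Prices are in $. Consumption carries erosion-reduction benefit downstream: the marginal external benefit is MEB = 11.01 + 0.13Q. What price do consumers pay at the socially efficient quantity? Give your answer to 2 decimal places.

P = $66.28

Social marginal benefit = demand + MEB = 188.84 - 1.20Q.
Set SMB = MC: 188.84 - 1.20Q = 27.80 + 0.72Q → Q* = 83.8750.
Consumer price on the demand curve at Q*: 177.83 − 1.33×83.8750 = 66.2763.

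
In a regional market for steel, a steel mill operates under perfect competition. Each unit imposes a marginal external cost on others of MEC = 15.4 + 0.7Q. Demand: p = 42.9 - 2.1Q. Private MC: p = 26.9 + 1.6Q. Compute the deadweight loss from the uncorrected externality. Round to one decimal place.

DWL = 38.6

Market equilibrium (private): 26.9 + 1.6Q = 42.9 - 2.1Q → Q_m = 4.3243.
Social marginal cost = private MC + MEC = 42.3 + 2.3Q.
Set SMC = demand: 42.3 + 2.3Q = 42.9 - 2.1Q → Q* = 0.1364.
Between Q* and Q_m the wedge SMC − demand runs linearly from 0 to MEC(Q_m), so the loss is a triangle.
DWL = ½ × 4.1879 × 18.4270 = 38.5852.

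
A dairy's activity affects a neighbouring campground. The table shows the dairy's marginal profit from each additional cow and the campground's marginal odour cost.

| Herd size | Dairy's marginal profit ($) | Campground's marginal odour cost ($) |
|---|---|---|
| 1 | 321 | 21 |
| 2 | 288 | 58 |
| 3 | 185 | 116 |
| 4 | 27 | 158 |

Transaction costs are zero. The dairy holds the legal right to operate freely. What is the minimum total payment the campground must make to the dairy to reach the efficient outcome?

Left alone the dairy would choose level 4 (marginal profit stays positive).
Efficient level: k* = 3 (marginal profit ≥ marginal odour cost through 3).
The campground must at least cover the dairy's forgone profit from cutting 4→3: 27 = 27.

$27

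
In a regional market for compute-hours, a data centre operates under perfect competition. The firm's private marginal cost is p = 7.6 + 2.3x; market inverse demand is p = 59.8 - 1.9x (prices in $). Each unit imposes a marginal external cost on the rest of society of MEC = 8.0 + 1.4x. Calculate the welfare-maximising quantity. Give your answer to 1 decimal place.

x* = 7.9

Social marginal cost = private MC + MEC = 15.6 + 3.7x.
Set SMC = demand: 15.6 + 3.7x = 59.8 - 1.9x → x* = 7.8929.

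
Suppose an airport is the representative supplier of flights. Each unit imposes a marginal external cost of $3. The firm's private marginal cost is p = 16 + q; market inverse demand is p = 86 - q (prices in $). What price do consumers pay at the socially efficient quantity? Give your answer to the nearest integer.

Social marginal cost = private MC + MEC = 19 + q.
Set SMC = demand: 19 + q = 86 - q → q* = 33.5000.
Consumer price on the demand curve at q*: 86 − 1×33.5000 = 52.5000.

P = $53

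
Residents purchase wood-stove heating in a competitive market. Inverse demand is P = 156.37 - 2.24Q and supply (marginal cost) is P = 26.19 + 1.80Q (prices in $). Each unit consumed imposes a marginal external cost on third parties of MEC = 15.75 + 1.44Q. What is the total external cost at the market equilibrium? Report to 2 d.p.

$1255.09

Market equilibrium (private): 26.19 + 1.80Q = 156.37 - 2.24Q → Q_m = 32.2228.
Total external cost = ∫₀^{Q_m} (15.75 + 1.44Q) dQ = 15.75×32.2228 + ½×1.44×32.2228² = 1255.0915.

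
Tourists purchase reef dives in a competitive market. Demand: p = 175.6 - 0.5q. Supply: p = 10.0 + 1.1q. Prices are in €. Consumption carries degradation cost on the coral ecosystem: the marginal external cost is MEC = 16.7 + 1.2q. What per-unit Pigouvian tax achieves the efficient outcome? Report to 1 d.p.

Social marginal benefit = demand − MEC = 158.9 - 1.7q.
Set SMB = MC: 158.9 - 1.7q = 10.0 + 1.1q → q* = 53.1786.
The Pigouvian tax equals MEC at q*: 16.7 + 1.2×53.1786 = 80.5143.

tax = €80.5 per unit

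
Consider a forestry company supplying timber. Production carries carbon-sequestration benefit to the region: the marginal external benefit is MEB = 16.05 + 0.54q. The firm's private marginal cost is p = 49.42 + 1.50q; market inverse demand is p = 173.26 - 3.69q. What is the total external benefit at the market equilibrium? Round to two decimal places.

536.70

Market equilibrium (private): 49.42 + 1.50q = 173.26 - 3.69q → q_m = 23.8613.
Total external benefit = ∫₀^{q_m} (16.05 + 0.54q) dq = 16.05×23.8613 + ½×0.54×23.8613² = 536.7015.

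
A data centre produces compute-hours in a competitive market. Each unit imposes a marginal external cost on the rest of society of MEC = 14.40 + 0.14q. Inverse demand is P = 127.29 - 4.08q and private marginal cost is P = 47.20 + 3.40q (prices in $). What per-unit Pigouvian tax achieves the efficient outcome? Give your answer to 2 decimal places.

tax = $15.61 per unit

Social marginal cost = private MC + MEC = 61.60 + 3.54q.
Set SMC = demand: 61.60 + 3.54q = 127.29 - 4.08q → q* = 8.6207.
The Pigouvian tax equals MEC at q*: 14.40 + 0.14×8.6207 = 15.6069.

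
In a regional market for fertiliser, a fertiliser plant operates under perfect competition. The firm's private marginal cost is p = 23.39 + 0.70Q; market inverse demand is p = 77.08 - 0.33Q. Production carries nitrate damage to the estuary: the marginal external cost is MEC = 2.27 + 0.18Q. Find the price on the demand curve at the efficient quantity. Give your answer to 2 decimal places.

Social marginal cost = private MC + MEC = 25.66 + 0.88Q.
Set SMC = demand: 25.66 + 0.88Q = 77.08 - 0.33Q → Q* = 42.4959.
Consumer price on the demand curve at Q*: 77.08 − 0.33×42.4959 = 63.0564.

P = 63.06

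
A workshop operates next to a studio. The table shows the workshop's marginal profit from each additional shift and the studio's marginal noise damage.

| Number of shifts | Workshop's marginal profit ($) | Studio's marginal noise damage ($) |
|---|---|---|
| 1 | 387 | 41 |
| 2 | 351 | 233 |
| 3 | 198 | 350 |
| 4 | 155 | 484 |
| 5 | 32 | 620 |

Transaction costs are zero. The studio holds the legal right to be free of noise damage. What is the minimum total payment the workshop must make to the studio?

Efficient level: marginal profit ≥ marginal noise damage through level 2, so k* = 2.
With the studio holding the right, the workshop must at least compensate total damage at k*: 41 + 233 = 274.

$274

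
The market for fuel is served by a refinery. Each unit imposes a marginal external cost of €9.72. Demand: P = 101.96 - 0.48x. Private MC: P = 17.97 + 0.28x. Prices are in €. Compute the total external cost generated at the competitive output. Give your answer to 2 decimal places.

€1074.19

Market equilibrium (private): 17.97 + 0.28x = 101.96 - 0.48x → x_m = 110.5132.
Total external cost = MEC × x_m = 9.72 × 110.5132 = 1074.1883.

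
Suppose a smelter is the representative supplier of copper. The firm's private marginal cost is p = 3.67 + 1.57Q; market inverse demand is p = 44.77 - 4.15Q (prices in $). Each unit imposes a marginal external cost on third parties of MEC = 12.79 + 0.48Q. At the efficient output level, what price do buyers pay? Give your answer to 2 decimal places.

Social marginal cost = private MC + MEC = 16.46 + 2.05Q.
Set SMC = demand: 16.46 + 2.05Q = 44.77 - 4.15Q → Q* = 4.5661.
Consumer price on the demand curve at Q*: 44.77 − 4.15×4.5661 = 25.8207.

P = $25.82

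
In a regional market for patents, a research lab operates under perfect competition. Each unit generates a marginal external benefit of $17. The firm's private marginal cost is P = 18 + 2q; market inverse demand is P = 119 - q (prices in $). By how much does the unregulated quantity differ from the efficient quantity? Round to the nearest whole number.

6 units

Market equilibrium (private): 18 + 2q = 119 - q → q_m = 33.6667.
Social marginal cost = private MC − MEB = 1 + 2q.
Set SMC = demand: 1 + 2q = 119 - q → q* = 39.3333.
Gap = |33.6667 − 39.3333| = 5.6666.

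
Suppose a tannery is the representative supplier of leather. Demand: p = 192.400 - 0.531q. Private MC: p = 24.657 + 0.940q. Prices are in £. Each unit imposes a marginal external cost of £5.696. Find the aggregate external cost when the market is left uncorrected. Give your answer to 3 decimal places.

£649.534

Market equilibrium (private): 24.657 + 0.940q = 192.400 - 0.531q → q_m = 114.0333.
Total external cost = MEC × q_m = 5.696 × 114.0333 = 649.5337.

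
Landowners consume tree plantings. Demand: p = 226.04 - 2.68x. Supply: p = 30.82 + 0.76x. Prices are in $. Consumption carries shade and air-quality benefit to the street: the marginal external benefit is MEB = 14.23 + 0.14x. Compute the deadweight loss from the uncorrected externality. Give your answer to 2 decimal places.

DWL = $74.50

Market equilibrium (private): 30.82 + 0.76x = 226.04 - 2.68x → x_m = 56.7500.
Social marginal benefit = demand + MEB = 240.27 - 2.54x.
Set SMB = MC: 240.27 - 2.54x = 30.82 + 0.76x → x* = 63.4697.
Height of the DWL triangle at x_m is SMB(x_m) − MC(x_m) = MEB(x_m) = 22.1750.
DWL = ½ × 6.7197 × 22.1750 = 74.5047.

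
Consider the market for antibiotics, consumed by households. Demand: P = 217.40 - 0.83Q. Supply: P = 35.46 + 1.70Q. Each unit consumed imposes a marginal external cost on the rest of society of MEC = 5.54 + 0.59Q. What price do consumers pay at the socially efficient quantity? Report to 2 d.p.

Social marginal benefit = demand − MEC = 211.86 - 1.42Q.
Set SMB = MC: 211.86 - 1.42Q = 35.46 + 1.70Q → Q* = 56.5385.
Consumer price on the demand curve at Q*: 217.40 − 0.83×56.5385 = 170.4730.

P = 170.47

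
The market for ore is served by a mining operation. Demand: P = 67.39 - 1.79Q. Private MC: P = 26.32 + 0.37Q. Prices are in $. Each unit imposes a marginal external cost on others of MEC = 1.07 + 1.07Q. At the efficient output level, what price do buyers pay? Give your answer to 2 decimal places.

Social marginal cost = private MC + MEC = 27.39 + 1.44Q.
Set SMC = demand: 27.39 + 1.44Q = 67.39 - 1.79Q → Q* = 12.3839.
Consumer price on the demand curve at Q*: 67.39 − 1.79×12.3839 = 45.2228.

P = $45.22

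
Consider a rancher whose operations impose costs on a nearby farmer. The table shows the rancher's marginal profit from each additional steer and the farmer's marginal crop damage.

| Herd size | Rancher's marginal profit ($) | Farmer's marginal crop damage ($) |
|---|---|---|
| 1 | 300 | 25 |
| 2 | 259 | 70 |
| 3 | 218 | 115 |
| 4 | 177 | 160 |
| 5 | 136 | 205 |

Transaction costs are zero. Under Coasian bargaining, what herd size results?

Bargaining reaches the level where marginal profit last exceeds marginal crop damage.
That holds through level 4 (177 ≥ 160) but not at 5 (136 < 205).

4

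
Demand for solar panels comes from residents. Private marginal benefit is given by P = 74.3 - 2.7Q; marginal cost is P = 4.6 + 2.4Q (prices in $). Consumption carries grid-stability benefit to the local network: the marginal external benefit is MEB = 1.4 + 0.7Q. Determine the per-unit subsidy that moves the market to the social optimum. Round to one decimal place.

subsidy = $12.7 per unit

Social marginal benefit = demand + MEB = 75.7 - 2.0Q.
Set SMB = MC: 75.7 - 2.0Q = 4.6 + 2.4Q → Q* = 16.1591.
The Pigouvian subsidy equals MEB at Q*: 1.4 + 0.7×16.1591 = 12.7114.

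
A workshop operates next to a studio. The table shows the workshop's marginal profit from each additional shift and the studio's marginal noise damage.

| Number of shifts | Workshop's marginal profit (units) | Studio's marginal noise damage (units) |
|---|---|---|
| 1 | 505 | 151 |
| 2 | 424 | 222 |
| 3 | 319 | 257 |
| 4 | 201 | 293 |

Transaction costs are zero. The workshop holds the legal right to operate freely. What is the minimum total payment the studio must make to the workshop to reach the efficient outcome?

Left alone the workshop would choose level 4 (marginal profit stays positive).
Efficient level: k* = 3 (marginal profit ≥ marginal noise damage through 3).
The studio must at least cover the workshop's forgone profit from cutting 4→3: 201 = 201.

201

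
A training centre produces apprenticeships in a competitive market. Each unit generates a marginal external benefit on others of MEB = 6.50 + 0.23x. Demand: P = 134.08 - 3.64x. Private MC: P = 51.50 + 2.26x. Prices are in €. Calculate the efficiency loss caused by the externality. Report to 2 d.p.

Market equilibrium (private): 51.50 + 2.26x = 134.08 - 3.64x → x_m = 13.9966.
Social marginal cost = private MC − MEB = 45.00 + 2.03x.
Set SMC = demand: 45.00 + 2.03x = 134.08 - 3.64x → x* = 15.7108.
The welfare-loss triangle has base |x_m − x*| and height MEB(x_m) (the vertical gap between SMC and demand is zero at x* and MEB at x_m).
DWL = ½ × 1.7142 × 9.7192 = 8.3303.

DWL = €8.33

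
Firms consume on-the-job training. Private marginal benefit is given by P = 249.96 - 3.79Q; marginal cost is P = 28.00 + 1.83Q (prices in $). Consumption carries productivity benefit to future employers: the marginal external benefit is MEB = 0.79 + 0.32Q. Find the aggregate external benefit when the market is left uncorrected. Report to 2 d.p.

$280.77

Market equilibrium (private): 28.00 + 1.83Q = 249.96 - 3.79Q → Q_m = 39.4947.
Total external benefit = ∫₀^{Q_m} (0.79 + 0.32Q) dQ = 0.79×39.4947 + ½×0.32×39.4947² = 280.7738.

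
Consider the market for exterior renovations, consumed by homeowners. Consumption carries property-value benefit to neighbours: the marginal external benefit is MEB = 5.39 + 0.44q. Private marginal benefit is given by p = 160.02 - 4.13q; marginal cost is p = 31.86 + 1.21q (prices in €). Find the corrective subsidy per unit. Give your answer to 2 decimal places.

subsidy = €17.38 per unit

Social marginal benefit = demand + MEB = 165.41 - 3.69q.
Set SMB = MC: 165.41 - 3.69q = 31.86 + 1.21q → q* = 27.2551.
The Pigouvian subsidy equals MEB at q*: 5.39 + 0.44×27.2551 = 17.3822.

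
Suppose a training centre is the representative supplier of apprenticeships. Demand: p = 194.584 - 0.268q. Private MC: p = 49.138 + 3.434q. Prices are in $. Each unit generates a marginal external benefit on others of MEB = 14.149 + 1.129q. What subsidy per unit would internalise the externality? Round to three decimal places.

subsidy = $84.177 per unit

Social marginal cost = private MC − MEB = 34.989 + 2.305q.
Set SMC = demand: 34.989 + 2.305q = 194.584 - 0.268q → q* = 62.0268.
The Pigouvian subsidy equals MEB at q*: 14.149 + 1.129×62.0268 = 84.1773.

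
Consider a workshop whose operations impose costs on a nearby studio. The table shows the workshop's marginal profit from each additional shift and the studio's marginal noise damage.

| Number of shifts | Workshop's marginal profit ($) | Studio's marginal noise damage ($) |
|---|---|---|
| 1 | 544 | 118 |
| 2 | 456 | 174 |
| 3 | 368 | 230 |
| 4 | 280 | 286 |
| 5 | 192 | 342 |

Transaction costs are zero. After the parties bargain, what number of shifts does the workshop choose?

3

Bargaining reaches the level where marginal profit last exceeds marginal noise damage.
That holds through level 3 (368 ≥ 230) but not at 4 (280 < 286).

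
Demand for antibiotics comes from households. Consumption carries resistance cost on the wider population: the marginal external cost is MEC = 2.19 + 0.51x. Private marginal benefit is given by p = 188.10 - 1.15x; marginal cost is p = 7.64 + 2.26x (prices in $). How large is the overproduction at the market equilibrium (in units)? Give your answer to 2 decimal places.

Market equilibrium (private): 7.64 + 2.26x = 188.10 - 1.15x → x_m = 52.9208.
Social marginal benefit = demand − MEC = 185.91 - 1.66x.
Set SMB = MC: 185.91 - 1.66x = 7.64 + 2.26x → x* = 45.4770.
Gap = |52.9208 − 45.4770| = 7.4438.

7.44 units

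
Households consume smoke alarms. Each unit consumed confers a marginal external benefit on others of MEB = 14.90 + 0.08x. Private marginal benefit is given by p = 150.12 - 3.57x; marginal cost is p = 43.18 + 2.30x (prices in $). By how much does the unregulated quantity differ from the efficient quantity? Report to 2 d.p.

Market equilibrium (private): 43.18 + 2.30x = 150.12 - 3.57x → x_m = 18.2181.
Social marginal benefit = demand + MEB = 165.02 - 3.49x.
Set SMB = MC: 165.02 - 3.49x = 43.18 + 2.30x → x* = 21.0432.
Gap = |18.2181 − 21.0432| = 2.8251.

2.83 units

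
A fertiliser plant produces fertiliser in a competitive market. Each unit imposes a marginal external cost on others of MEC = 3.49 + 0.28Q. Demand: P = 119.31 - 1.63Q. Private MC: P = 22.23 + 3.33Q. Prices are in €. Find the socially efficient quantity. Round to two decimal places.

Social marginal cost = private MC + MEC = 25.72 + 3.61Q.
Set SMC = demand: 25.72 + 3.61Q = 119.31 - 1.63Q → Q* = 17.8607.

Q* = 17.86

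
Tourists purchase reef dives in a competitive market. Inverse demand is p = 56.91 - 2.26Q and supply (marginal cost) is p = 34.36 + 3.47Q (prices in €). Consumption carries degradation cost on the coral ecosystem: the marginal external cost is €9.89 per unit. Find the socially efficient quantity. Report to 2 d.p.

Social marginal benefit = demand − MEC = 47.02 - 2.26Q.
Set SMB = MC: 47.02 - 2.26Q = 34.36 + 3.47Q → Q* = 2.2094.

Q* = 2.21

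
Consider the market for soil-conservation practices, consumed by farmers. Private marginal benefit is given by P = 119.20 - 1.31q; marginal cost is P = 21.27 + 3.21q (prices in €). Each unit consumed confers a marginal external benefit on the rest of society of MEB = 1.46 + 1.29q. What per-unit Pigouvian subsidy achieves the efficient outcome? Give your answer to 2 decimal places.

Social marginal benefit = demand + MEB = 120.66 - 0.02q.
Set SMB = MC: 120.66 - 0.02q = 21.27 + 3.21q → q* = 30.7709.
The Pigouvian subsidy equals MEB at q*: 1.46 + 1.29×30.7709 = 41.1545.

subsidy = €41.15 per unit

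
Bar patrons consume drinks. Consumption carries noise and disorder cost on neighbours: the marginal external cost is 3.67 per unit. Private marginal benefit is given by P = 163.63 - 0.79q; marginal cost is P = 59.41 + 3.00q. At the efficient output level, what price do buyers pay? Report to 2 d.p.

Social marginal benefit = demand − MEC = 159.96 - 0.79q.
Set SMB = MC: 159.96 - 0.79q = 59.41 + 3.00q → q* = 26.5303.
Consumer price on the demand curve at q*: 163.63 − 0.79×26.5303 = 142.6711.

P = 142.67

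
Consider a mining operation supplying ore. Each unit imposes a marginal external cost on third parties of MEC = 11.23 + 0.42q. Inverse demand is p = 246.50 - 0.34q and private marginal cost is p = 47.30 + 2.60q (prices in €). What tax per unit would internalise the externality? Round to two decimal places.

tax = €34.73 per unit

Social marginal cost = private MC + MEC = 58.53 + 3.02q.
Set SMC = demand: 58.53 + 3.02q = 246.50 - 0.34q → q* = 55.9435.
The Pigouvian tax equals MEC at q*: 11.23 + 0.42×55.9435 = 34.7263.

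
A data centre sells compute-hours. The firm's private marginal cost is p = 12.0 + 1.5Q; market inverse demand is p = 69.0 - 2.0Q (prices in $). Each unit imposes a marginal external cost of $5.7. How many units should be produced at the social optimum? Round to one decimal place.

Social marginal cost = private MC + MEC = 17.7 + 1.5Q.
Set SMC = demand: 17.7 + 1.5Q = 69.0 - 2.0Q → Q* = 14.6571.

Q* = 14.7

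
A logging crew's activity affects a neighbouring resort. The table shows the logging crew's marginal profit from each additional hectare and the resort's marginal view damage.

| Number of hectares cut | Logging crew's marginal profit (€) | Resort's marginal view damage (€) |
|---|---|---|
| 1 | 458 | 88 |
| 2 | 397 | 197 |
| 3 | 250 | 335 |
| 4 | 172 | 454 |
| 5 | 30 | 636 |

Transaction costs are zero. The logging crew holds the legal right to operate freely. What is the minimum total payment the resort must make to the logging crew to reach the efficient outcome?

Left alone the logging crew would choose level 5 (marginal profit stays positive).
Efficient level: k* = 2 (marginal profit ≥ marginal view damage through 2).
The resort must at least cover the logging crew's forgone profit from cutting 5→2: 250 + 172 + 30 = 452.

€452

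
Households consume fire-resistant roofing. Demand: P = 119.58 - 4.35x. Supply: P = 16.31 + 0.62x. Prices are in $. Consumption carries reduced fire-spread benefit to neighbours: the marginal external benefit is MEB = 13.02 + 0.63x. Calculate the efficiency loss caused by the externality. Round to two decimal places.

Market equilibrium (private): 16.31 + 0.62x = 119.58 - 4.35x → x_m = 20.7787.
Social marginal benefit = demand + MEB = 132.60 - 3.72x.
Set SMB = MC: 132.60 - 3.72x = 16.31 + 0.62x → x* = 26.7949.
Between x* and x_m the wedge SMB − MC runs linearly from 0 to MEB(x_m), so the loss is a triangle.
DWL = ½ × 6.0162 × 26.1106 = 78.5433.

DWL = $78.54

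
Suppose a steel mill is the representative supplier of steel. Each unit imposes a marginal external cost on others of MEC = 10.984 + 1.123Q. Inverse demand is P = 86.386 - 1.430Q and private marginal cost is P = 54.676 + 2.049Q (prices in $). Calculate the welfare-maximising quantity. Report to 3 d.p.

Q* = 4.504

Social marginal cost = private MC + MEC = 65.660 + 3.172Q.
Set SMC = demand: 65.660 + 3.172Q = 86.386 - 1.430Q → Q* = 4.5037.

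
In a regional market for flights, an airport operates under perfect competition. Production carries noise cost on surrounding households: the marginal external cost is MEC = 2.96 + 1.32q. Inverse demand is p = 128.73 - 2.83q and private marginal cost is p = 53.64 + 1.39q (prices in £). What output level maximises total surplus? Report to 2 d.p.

q* = 13.02

Social marginal cost = private MC + MEC = 56.60 + 2.71q.
Set SMC = demand: 56.60 + 2.71q = 128.73 - 2.83q → q* = 13.0199.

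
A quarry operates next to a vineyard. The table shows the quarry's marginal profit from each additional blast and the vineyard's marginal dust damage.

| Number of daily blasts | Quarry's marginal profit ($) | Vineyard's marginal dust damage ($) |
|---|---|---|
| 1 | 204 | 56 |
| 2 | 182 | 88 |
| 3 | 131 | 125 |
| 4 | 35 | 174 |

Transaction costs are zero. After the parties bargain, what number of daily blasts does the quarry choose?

3

Bargaining reaches the level where marginal profit last exceeds marginal dust damage.
That holds through level 3 (131 ≥ 125) but not at 4 (35 < 174).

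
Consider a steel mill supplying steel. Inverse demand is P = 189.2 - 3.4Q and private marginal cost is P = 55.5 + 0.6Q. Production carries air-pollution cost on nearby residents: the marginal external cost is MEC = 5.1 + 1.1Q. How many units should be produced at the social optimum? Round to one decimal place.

Social marginal cost = private MC + MEC = 60.6 + 1.7Q.
Set SMC = demand: 60.6 + 1.7Q = 189.2 - 3.4Q → Q* = 25.2157.

Q* = 25.2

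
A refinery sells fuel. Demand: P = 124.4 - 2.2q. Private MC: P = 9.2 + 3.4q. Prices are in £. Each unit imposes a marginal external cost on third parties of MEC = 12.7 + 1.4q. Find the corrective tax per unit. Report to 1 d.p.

Social marginal cost = private MC + MEC = 21.9 + 4.8q.
Set SMC = demand: 21.9 + 4.8q = 124.4 - 2.2q → q* = 14.6429.
The Pigouvian tax equals MEC at q*: 12.7 + 1.4×14.6429 = 33.2001.

tax = £33.2 per unit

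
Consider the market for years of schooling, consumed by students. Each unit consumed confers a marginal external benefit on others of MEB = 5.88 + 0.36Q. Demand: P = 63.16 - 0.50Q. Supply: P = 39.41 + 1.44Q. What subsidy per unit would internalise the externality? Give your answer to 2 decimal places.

Social marginal benefit = demand + MEB = 69.04 - 0.14Q.
Set SMB = MC: 69.04 - 0.14Q = 39.41 + 1.44Q → Q* = 18.7532.
The Pigouvian subsidy equals MEB at Q*: 5.88 + 0.36×18.7532 = 12.6312.

subsidy = 12.63 per unit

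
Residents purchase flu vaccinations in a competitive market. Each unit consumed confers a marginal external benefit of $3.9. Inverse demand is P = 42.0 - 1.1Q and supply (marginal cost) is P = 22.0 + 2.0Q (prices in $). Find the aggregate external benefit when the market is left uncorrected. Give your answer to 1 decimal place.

$25.2

Market equilibrium (private): 22.0 + 2.0Q = 42.0 - 1.1Q → Q_m = 6.4516.
Total external benefit = MEB × Q_m = 3.9 × 6.4516 = 25.1612.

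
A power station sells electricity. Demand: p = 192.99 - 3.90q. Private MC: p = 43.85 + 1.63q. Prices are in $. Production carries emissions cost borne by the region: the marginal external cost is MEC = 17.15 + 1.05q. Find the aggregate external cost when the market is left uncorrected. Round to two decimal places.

$844.38

Market equilibrium (private): 43.85 + 1.63q = 192.99 - 3.90q → q_m = 26.9693.
Total external cost = ∫₀^{q_m} (17.15 + 1.05q) dq = 17.15×26.9693 + ½×1.05×26.9693² = 844.3786.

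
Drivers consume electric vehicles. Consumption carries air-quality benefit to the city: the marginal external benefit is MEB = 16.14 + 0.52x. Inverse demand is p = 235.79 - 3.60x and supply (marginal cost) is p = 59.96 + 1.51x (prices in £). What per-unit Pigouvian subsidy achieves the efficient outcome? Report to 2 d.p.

subsidy = £37.89 per unit

Social marginal benefit = demand + MEB = 251.93 - 3.08x.
Set SMB = MC: 251.93 - 3.08x = 59.96 + 1.51x → x* = 41.8235.
The Pigouvian subsidy equals MEB at x*: 16.14 + 0.52×41.8235 = 37.8882.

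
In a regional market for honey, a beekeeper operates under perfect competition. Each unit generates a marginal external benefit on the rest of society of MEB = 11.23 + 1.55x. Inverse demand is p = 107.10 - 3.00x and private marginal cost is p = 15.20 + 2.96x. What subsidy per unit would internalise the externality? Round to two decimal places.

subsidy = 47.48 per unit

Social marginal cost = private MC − MEB = 3.97 + 1.41x.
Set SMC = demand: 3.97 + 1.41x = 107.10 - 3.00x → x* = 23.3855.
The Pigouvian subsidy equals MEB at x*: 11.23 + 1.55×23.3855 = 47.4775.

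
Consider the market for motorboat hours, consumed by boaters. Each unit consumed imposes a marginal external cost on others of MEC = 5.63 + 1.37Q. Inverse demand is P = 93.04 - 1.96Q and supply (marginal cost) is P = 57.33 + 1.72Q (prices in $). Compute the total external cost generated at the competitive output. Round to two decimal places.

Market equilibrium (private): 57.33 + 1.72Q = 93.04 - 1.96Q → Q_m = 9.7038.
Total external cost = ∫₀^{Q_m} (5.63 + 1.37Q) dQ = 5.63×9.7038 + ½×1.37×9.7038² = 119.1346.

$119.13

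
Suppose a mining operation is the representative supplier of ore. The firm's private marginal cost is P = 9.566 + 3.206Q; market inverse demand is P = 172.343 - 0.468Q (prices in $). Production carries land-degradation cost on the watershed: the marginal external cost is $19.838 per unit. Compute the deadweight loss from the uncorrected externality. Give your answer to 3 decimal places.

DWL = $53.558

Market equilibrium (private): 9.566 + 3.206Q = 172.343 - 0.468Q → Q_m = 44.3051.
Social marginal cost = private MC + MEC = 29.404 + 3.206Q.
Set SMC = demand: 29.404 + 3.206Q = 172.343 - 0.468Q → Q* = 38.9056.
Between Q* and Q_m the wedge SMC − demand runs linearly from 0 to MEC(Q_m), so the loss is a triangle.
DWL = ½ × 5.3995 × 19.8380 = 53.5576.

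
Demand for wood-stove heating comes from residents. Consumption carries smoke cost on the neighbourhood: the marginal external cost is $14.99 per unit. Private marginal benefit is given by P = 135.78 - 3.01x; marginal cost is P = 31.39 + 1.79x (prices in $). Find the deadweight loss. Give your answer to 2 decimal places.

Market equilibrium (private): 31.39 + 1.79x = 135.78 - 3.01x → x_m = 21.7479.
Social marginal benefit = demand − MEC = 120.79 - 3.01x.
Set SMB = MC: 120.79 - 3.01x = 31.39 + 1.79x → x* = 18.6250.
The loss is the area between SMB and MC from x* to x_m; with linear curves that's a triangle of height MEC(x_m).
DWL = ½ × 3.1229 × 14.9900 = 23.4061.

DWL = $23.41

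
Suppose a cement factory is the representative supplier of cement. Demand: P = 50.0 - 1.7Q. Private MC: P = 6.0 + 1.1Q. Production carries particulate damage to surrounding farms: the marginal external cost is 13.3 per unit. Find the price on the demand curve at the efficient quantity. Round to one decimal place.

P = 31.4

Social marginal cost = private MC + MEC = 19.3 + 1.1Q.
Set SMC = demand: 19.3 + 1.1Q = 50.0 - 1.7Q → Q* = 10.9643.
Consumer price on the demand curve at Q*: 50.0 − 1.7×10.9643 = 31.3607.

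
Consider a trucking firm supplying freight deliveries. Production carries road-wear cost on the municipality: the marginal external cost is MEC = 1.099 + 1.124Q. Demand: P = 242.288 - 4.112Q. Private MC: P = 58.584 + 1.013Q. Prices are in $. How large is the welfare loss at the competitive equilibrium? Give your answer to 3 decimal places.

DWL = $137.062

Market equilibrium (private): 58.584 + 1.013Q = 242.288 - 4.112Q → Q_m = 35.8447.
Social marginal cost = private MC + MEC = 59.683 + 2.137Q.
Set SMC = demand: 59.683 + 2.137Q = 242.288 - 4.112Q → Q* = 29.2215.
Height of the DWL triangle at Q_m is SMC(Q_m) − demand(Q_m) = MEC(Q_m) = 41.3884.
DWL = ½ × 6.6232 × 41.3884 = 137.0618.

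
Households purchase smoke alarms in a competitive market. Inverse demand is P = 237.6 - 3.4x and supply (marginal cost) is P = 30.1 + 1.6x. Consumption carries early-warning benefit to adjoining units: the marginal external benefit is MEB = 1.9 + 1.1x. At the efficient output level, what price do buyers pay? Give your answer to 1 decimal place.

Social marginal benefit = demand + MEB = 239.5 - 2.3x.
Set SMB = MC: 239.5 - 2.3x = 30.1 + 1.6x → x* = 53.6923.
Consumer price on the demand curve at x*: 237.6 − 3.4×53.6923 = 55.0462.

P = 55.0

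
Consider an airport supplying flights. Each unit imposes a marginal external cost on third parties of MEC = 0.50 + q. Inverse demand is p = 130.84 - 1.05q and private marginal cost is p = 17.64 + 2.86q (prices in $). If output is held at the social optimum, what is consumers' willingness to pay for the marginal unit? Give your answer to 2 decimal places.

P = $106.74

Social marginal cost = private MC + MEC = 18.14 + 3.86q.
Set SMC = demand: 18.14 + 3.86q = 130.84 - 1.05q → q* = 22.9532.
Consumer price on the demand curve at q*: 130.84 − 1.05×22.9532 = 106.7391.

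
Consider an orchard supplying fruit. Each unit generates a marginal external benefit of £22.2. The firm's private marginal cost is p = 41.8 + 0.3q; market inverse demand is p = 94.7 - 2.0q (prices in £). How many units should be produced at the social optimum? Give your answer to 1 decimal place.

q* = 32.7

Social marginal cost = private MC − MEB = 19.6 + 0.3q.
Set SMC = demand: 19.6 + 0.3q = 94.7 - 2.0q → q* = 32.6522.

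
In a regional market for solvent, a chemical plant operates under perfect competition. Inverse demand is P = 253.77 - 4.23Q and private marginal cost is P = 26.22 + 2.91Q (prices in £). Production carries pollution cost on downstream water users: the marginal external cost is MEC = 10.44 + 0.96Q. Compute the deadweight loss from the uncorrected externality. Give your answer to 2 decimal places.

DWL = £103.94

Market equilibrium (private): 26.22 + 2.91Q = 253.77 - 4.23Q → Q_m = 31.8697.
Social marginal cost = private MC + MEC = 36.66 + 3.87Q.
Set SMC = demand: 36.66 + 3.87Q = 253.77 - 4.23Q → Q* = 26.8037.
Between Q* and Q_m the wedge SMC − demand runs linearly from 0 to MEC(Q_m), so the loss is a triangle.
DWL = ½ × 5.0660 × 41.0350 = 103.9417.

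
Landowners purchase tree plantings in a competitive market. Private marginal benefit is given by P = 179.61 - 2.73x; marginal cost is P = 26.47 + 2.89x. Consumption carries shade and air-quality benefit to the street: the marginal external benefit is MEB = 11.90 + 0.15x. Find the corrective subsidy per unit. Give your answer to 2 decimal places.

subsidy = 16.43 per unit

Social marginal benefit = demand + MEB = 191.51 - 2.58x.
Set SMB = MC: 191.51 - 2.58x = 26.47 + 2.89x → x* = 30.1718.
The Pigouvian subsidy equals MEB at x*: 11.90 + 0.15×30.1718 = 16.4258.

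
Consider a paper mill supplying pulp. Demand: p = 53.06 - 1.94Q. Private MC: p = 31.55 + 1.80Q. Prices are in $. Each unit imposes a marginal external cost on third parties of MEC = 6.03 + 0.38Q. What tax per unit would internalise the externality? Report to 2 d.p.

Social marginal cost = private MC + MEC = 37.58 + 2.18Q.
Set SMC = demand: 37.58 + 2.18Q = 53.06 - 1.94Q → Q* = 3.7573.
The Pigouvian tax equals MEC at Q*: 6.03 + 0.38×3.7573 = 7.4578.

tax = $7.46 per unit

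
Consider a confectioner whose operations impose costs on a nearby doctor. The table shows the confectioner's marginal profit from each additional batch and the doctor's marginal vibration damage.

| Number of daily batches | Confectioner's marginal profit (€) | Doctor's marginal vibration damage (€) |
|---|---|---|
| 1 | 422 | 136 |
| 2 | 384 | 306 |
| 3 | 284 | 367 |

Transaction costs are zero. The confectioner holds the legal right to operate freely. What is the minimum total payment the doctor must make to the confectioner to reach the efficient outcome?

Left alone the confectioner would choose level 3 (marginal profit stays positive).
Efficient level: k* = 2 (marginal profit ≥ marginal vibration damage through 2).
The doctor must at least cover the confectioner's forgone profit from cutting 3→2: 284 = 284.

€284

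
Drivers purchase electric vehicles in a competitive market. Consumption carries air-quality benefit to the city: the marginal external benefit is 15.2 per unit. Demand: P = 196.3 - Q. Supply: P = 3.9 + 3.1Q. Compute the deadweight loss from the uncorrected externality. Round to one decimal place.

Market equilibrium (private): 3.9 + 3.1Q = 196.3 - Q → Q_m = 46.9268.
Social marginal benefit = demand + MEB = 211.5 - Q.
Set SMB = MC: 211.5 - Q = 3.9 + 3.1Q → Q* = 50.6341.
Between Q* and Q_m the wedge SMB − MC runs linearly from 0 to MEB(Q_m), so the loss is a triangle.
DWL = ½ × 3.7073 × 15.2000 = 28.1755.

DWL = 28.2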